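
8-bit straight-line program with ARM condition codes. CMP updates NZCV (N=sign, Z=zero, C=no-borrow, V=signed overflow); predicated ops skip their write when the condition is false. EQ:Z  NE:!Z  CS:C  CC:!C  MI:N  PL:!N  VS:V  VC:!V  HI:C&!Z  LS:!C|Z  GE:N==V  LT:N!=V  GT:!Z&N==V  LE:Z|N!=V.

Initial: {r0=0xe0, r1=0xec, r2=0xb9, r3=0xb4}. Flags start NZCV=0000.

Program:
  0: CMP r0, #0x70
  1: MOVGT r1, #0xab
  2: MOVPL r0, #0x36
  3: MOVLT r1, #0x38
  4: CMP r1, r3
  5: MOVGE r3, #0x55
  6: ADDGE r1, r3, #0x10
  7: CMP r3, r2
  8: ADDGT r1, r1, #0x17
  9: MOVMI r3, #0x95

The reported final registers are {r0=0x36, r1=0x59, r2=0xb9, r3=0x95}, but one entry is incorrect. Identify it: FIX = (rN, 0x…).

FIX = (r1, 0x7c)

0: ✓ CMP  NZCV=0011
1: · MOVGT
2: ✓ MOVPL  r0←0x36
3: ✓ MOVLT  r1←0x38
4: ✓ CMP  NZCV=1001
5: ✓ MOVGE  r3←0x55
6: ✓ ADDGE  r1←0x65
7: ✓ CMP  NZCV=1001
8: ✓ ADDGT  r1←0x7c
9: ✓ MOVMI  r3←0x95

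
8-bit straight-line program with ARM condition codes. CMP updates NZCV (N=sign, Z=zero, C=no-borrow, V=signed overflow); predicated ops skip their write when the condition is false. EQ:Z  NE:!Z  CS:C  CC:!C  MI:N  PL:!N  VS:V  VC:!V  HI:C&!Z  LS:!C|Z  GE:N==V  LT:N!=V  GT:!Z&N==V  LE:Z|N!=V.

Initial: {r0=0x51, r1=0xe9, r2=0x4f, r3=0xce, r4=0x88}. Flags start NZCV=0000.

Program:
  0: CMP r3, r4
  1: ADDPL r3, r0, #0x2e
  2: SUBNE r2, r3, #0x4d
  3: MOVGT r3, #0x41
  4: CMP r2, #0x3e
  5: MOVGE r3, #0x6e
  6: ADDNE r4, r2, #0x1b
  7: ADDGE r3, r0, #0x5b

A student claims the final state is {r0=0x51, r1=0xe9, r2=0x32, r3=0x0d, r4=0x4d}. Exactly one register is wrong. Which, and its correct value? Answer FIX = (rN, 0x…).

FIX = (r3, 0x41)

[0] flags=0010 → (cmp)
[1] flags=0010 PL?T → r3=0x7f
[2] flags=0010 NE?T → r2=0x32
[3] flags=0010 GT?T → r3=0x41
[4] flags=1000 → (cmp)
[5] flags=1000 GE?F → skip
[6] flags=1000 NE?T → r4=0x4d
[7] flags=1000 GE?F → skip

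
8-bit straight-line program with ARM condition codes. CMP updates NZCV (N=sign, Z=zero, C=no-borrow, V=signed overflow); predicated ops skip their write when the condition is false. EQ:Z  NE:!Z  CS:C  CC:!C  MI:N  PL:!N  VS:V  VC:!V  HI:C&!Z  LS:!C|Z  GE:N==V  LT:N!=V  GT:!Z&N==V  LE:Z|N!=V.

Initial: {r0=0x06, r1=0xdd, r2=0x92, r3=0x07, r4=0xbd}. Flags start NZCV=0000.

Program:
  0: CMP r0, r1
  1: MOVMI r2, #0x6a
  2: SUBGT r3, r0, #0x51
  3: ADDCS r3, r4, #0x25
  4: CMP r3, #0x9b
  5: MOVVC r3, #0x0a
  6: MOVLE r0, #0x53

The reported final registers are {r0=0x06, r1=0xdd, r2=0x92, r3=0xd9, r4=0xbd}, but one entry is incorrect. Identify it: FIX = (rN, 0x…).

FIX = (r3, 0x0a)

[0] flags=0000 → (cmp)
[1] flags=0000 MI?F → skip
[2] flags=0000 GT?T → r3=0xb5
[3] flags=0000 CS?F → skip
[4] flags=0010 → (cmp)
[5] flags=0010 VC?T → r3=0x0a
[6] flags=0010 LE?F → skip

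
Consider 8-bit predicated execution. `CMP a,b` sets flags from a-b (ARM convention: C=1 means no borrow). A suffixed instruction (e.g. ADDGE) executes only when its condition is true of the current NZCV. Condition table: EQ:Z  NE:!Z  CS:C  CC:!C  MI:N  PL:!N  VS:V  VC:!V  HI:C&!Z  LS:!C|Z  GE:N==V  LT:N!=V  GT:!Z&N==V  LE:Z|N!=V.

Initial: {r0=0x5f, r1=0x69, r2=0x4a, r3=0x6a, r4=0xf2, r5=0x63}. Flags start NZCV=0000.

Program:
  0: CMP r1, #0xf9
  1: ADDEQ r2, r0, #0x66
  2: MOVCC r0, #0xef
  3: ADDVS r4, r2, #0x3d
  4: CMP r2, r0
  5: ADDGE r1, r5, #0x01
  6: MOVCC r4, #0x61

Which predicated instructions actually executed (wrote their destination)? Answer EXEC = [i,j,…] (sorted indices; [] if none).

[0] flags=0000 → (cmp)
[1] flags=0000 EQ?F → skip
[2] flags=0000 CC?T → r0=0xef
[3] flags=0000 VS?F → skip
[4] flags=0000 → (cmp)
[5] flags=0000 GE?T → r1=0x64
[6] flags=0000 CC?T → r4=0x61

EXEC = [2,5,6]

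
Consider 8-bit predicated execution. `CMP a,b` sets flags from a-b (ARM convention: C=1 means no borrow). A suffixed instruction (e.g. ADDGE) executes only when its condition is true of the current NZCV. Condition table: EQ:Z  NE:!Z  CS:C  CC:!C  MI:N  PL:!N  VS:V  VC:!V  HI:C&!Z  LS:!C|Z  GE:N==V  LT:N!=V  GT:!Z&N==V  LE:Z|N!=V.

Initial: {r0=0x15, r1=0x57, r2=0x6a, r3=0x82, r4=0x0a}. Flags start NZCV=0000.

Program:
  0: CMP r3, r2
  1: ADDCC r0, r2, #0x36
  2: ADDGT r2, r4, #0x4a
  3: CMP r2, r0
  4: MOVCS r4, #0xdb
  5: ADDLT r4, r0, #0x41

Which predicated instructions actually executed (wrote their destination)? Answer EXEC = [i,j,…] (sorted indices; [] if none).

EXEC = [4]

0: ✓ CMP  NZCV=0011
1: · ADDCC
2: · ADDGT
3: ✓ CMP  NZCV=0010
4: ✓ MOVCS  r4←0xdb
5: · ADDLT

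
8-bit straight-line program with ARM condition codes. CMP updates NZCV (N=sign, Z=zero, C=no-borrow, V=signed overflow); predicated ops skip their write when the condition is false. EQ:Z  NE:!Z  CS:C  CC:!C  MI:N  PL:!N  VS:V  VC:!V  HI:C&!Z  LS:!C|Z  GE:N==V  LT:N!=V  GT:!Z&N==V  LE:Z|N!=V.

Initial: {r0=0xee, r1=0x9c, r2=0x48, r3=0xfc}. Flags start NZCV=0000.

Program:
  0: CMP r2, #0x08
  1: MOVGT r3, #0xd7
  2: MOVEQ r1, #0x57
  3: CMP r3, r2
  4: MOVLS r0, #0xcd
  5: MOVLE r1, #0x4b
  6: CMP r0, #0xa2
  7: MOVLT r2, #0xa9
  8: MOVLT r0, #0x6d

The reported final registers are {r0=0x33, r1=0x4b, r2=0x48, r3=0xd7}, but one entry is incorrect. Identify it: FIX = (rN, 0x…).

0: ✓ CMP  NZCV=0010
1: ✓ MOVGT  r3←0xd7
2: · MOVEQ
3: ✓ CMP  NZCV=1010
4: · MOVLS
5: ✓ MOVLE  r1←0x4b
6: ✓ CMP  NZCV=0010
7: · MOVLT
8: · MOVLT

FIX = (r0, 0xee)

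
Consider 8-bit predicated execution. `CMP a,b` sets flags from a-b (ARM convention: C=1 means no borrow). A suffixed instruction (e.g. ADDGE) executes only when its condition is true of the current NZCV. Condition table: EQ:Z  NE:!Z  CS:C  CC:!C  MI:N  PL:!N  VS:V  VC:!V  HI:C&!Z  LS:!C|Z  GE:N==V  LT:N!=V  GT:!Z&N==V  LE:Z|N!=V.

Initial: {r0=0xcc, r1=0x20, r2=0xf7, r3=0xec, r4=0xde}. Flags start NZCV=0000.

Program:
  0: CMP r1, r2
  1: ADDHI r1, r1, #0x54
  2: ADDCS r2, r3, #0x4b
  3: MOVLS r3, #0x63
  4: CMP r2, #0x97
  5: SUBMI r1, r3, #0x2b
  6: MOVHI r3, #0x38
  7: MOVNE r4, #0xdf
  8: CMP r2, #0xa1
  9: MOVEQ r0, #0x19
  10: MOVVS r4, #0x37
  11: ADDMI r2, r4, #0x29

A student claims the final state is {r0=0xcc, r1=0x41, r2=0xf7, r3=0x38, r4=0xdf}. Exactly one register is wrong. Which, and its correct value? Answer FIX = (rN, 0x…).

FIX = (r1, 0x20)

[0] flags=0000 → (cmp)
[1] flags=0000 HI?F → skip
[2] flags=0000 CS?F → skip
[3] flags=0000 LS?T → r3=0x63
[4] flags=0010 → (cmp)
[5] flags=0010 MI?F → skip
[6] flags=0010 HI?T → r3=0x38
[7] flags=0010 NE?T → r4=0xdf
[8] flags=0010 → (cmp)
[9] flags=0010 EQ?F → skip
[10] flags=0010 VS?F → skip
[11] flags=0010 MI?F → skip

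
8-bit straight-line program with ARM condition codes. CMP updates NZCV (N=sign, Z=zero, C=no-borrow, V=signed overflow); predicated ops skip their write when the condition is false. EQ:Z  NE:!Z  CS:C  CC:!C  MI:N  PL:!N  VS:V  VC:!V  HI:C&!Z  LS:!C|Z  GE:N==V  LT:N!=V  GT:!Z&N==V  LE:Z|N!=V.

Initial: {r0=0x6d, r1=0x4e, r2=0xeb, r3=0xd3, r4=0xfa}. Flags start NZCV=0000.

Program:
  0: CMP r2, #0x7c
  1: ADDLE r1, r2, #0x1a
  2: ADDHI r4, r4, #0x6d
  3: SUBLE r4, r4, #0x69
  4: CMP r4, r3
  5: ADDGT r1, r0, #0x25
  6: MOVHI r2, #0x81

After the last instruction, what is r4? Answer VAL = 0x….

VAL = 0xfe

0: ✓ CMP  NZCV=0011
1: ✓ ADDLE  r1←0x05
2: ✓ ADDHI  r4←0x67
3: ✓ SUBLE  r4←0xfe
4: ✓ CMP  NZCV=0010
5: ✓ ADDGT  r1←0x92
6: ✓ MOVHI  r2←0x81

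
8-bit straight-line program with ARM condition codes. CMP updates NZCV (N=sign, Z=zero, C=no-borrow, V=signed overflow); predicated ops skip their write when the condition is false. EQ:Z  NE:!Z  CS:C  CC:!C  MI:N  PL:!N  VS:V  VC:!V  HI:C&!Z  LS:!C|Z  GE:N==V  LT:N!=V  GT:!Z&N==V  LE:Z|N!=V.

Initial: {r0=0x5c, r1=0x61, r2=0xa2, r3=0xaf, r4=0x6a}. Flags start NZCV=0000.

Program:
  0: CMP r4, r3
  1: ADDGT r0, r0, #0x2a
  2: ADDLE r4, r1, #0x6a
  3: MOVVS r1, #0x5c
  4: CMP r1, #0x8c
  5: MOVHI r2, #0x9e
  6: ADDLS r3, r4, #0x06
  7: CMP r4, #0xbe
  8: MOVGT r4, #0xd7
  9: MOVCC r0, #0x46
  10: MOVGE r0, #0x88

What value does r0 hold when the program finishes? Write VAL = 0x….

VAL = 0x88

0: ✓ CMP  NZCV=1001
1: ✓ ADDGT  r0←0x86
2: · ADDLE
3: ✓ MOVVS  r1←0x5c
4: ✓ CMP  NZCV=1001
5: · MOVHI
6: ✓ ADDLS  r3←0x70
7: ✓ CMP  NZCV=1001
8: ✓ MOVGT  r4←0xd7
9: ✓ MOVCC  r0←0x46
10: ✓ MOVGE  r0←0x88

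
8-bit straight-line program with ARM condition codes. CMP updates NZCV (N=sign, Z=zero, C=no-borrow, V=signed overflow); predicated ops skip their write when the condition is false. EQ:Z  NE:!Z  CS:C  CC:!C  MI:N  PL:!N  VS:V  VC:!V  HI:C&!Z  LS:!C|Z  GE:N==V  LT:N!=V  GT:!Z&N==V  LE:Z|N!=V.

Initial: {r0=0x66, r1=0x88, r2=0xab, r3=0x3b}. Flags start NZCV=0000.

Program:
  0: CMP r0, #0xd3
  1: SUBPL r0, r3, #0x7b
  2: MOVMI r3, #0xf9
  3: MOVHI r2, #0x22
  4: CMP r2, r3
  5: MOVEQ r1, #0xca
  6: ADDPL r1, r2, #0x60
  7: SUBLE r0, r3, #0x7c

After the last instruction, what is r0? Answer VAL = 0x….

[0] flags=1001 → (cmp)
[1] flags=1001 PL?F → skip
[2] flags=1001 MI?T → r3=0xf9
[3] flags=1001 HI?F → skip
[4] flags=1000 → (cmp)
[5] flags=1000 EQ?F → skip
[6] flags=1000 PL?F → skip
[7] flags=1000 LE?T → r0=0x7d

VAL = 0x7d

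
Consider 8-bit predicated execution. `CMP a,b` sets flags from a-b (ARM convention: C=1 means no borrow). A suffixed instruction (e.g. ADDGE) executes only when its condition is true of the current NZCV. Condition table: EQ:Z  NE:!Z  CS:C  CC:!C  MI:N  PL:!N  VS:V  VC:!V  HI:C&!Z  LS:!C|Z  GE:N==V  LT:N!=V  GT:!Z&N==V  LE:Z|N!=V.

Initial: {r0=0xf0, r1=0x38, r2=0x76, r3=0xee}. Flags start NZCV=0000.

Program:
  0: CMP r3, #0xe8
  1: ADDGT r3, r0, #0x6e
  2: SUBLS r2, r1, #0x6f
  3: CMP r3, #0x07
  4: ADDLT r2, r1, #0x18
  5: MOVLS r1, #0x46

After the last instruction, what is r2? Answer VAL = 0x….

VAL = 0x76

[0] flags=0010 → (cmp)
[1] flags=0010 GT?T → r3=0x5e
[2] flags=0010 LS?F → skip
[3] flags=0010 → (cmp)
[4] flags=0010 LT?F → skip
[5] flags=0010 LS?F → skip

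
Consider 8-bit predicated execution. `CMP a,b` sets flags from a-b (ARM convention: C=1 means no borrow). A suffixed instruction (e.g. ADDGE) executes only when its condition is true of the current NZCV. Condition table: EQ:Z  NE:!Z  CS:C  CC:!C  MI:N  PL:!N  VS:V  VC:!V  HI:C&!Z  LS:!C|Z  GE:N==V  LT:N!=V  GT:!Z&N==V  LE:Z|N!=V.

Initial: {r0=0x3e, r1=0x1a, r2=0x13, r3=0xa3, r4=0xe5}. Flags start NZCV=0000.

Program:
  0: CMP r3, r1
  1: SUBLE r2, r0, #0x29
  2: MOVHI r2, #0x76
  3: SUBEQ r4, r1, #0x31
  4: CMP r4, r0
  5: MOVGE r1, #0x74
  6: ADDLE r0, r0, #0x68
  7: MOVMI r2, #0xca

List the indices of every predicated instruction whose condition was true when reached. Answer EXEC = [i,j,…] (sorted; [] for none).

[0] flags=1010 → (cmp)
[1] flags=1010 LE?T → r2=0x15
[2] flags=1010 HI?T → r2=0x76
[3] flags=1010 EQ?F → skip
[4] flags=1010 → (cmp)
[5] flags=1010 GE?F → skip
[6] flags=1010 LE?T → r0=0xa6
[7] flags=1010 MI?T → r2=0xca

EXEC = [1,2,6,7]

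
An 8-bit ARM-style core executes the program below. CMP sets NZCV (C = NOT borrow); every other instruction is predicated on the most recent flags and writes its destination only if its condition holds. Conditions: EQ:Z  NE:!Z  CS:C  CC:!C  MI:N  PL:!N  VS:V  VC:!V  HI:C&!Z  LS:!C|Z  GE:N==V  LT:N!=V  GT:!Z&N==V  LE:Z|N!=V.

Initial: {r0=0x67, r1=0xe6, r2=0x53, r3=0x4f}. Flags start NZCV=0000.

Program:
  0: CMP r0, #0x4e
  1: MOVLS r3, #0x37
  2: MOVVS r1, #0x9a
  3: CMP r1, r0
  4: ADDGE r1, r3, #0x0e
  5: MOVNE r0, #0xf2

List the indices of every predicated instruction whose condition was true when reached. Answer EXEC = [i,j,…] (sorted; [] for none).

EXEC = [5]

0: ✓ CMP  NZCV=0010
1: · MOVLS
2: · MOVVS
3: ✓ CMP  NZCV=0011
4: · ADDGE
5: ✓ MOVNE  r0←0xf2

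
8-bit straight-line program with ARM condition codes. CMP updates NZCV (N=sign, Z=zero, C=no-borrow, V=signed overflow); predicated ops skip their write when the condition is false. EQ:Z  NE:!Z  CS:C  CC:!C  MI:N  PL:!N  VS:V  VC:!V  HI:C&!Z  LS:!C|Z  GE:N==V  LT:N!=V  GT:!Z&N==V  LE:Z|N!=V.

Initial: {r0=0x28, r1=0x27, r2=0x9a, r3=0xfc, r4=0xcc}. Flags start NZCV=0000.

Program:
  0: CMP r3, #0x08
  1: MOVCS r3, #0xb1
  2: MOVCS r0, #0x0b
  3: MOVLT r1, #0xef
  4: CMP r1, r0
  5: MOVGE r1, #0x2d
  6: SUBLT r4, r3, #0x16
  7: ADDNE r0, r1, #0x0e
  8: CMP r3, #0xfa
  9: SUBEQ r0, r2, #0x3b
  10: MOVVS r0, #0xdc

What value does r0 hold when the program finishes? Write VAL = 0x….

0: ✓ CMP  NZCV=1010
1: ✓ MOVCS  r3←0xb1
2: ✓ MOVCS  r0←0x0b
3: ✓ MOVLT  r1←0xef
4: ✓ CMP  NZCV=1010
5: · MOVGE
6: ✓ SUBLT  r4←0x9b
7: ✓ ADDNE  r0←0xfd
8: ✓ CMP  NZCV=1000
9: · SUBEQ
10: · MOVVS

VAL = 0xfd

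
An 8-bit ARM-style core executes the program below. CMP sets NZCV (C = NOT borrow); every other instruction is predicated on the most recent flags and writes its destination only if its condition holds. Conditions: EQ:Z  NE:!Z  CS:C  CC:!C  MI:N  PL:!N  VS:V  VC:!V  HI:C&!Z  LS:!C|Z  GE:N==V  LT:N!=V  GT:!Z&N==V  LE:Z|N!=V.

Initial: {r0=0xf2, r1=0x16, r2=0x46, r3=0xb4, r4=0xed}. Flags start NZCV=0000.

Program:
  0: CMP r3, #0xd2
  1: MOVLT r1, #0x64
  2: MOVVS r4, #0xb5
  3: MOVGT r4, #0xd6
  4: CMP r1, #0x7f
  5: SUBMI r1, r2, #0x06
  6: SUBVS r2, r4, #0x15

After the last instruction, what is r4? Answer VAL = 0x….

0: ✓ CMP  NZCV=1000
1: ✓ MOVLT  r1←0x64
2: · MOVVS
3: · MOVGT
4: ✓ CMP  NZCV=1000
5: ✓ SUBMI  r1←0x40
6: · SUBVS

VAL = 0xed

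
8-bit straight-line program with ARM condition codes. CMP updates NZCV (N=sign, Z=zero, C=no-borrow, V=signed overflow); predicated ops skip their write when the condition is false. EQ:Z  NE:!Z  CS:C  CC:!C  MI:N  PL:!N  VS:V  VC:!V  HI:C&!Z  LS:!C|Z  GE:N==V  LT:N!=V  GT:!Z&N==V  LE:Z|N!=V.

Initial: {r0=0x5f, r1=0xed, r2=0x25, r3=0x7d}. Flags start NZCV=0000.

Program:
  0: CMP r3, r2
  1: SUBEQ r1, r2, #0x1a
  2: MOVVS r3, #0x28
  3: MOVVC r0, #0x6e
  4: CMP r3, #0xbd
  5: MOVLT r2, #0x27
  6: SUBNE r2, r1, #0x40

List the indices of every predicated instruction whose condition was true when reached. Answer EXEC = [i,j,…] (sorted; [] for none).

EXEC = [3,6]

0: ✓ CMP  NZCV=0010
1: · SUBEQ
2: · MOVVS
3: ✓ MOVVC  r0←0x6e
4: ✓ CMP  NZCV=1001
5: · MOVLT
6: ✓ SUBNE  r2←0xad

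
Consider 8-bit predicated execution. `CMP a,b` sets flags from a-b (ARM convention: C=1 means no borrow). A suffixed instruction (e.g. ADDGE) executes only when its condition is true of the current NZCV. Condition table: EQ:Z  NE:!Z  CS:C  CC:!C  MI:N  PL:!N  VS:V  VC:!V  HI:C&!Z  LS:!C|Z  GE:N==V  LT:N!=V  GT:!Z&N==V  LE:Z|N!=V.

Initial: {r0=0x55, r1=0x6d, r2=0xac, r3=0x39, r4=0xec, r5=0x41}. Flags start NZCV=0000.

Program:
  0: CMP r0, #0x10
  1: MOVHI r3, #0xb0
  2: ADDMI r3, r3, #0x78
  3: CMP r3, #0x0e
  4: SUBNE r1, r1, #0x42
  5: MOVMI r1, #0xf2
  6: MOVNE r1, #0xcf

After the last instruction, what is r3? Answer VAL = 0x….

VAL = 0xb0

[0] flags=0010 → (cmp)
[1] flags=0010 HI?T → r3=0xb0
[2] flags=0010 MI?F → skip
[3] flags=1010 → (cmp)
[4] flags=1010 NE?T → r1=0x2b
[5] flags=1010 MI?T → r1=0xf2
[6] flags=1010 NE?T → r1=0xcf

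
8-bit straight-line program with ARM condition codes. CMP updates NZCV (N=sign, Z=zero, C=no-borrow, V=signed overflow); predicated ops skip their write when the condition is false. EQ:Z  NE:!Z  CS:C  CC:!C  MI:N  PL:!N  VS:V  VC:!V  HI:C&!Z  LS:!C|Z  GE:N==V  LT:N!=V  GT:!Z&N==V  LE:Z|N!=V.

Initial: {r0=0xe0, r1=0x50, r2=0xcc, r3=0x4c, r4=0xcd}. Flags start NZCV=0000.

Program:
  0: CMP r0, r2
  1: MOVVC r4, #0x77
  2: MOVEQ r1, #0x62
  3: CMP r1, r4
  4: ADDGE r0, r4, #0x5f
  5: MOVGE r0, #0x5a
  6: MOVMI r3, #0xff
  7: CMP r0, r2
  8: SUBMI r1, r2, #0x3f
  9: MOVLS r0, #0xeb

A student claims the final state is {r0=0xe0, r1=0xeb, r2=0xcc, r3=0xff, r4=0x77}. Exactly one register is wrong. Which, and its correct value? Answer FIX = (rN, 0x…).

0: ✓ CMP  NZCV=0010
1: ✓ MOVVC  r4←0x77
2: · MOVEQ
3: ✓ CMP  NZCV=1000
4: · ADDGE
5: · MOVGE
6: ✓ MOVMI  r3←0xff
7: ✓ CMP  NZCV=0010
8: · SUBMI
9: · MOVLS

FIX = (r1, 0x50)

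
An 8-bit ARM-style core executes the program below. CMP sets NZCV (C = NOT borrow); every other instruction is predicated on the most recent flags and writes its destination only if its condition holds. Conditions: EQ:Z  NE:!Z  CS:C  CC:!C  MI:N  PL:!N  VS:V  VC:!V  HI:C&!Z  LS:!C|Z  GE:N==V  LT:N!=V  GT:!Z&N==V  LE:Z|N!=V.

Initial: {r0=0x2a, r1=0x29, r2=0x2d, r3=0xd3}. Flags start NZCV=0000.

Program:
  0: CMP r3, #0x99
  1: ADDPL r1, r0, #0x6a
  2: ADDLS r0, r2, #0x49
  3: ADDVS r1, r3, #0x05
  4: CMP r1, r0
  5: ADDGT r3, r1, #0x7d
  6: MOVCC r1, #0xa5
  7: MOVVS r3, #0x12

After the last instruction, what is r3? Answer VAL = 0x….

VAL = 0x12

[0] flags=0010 → (cmp)
[1] flags=0010 PL?T → r1=0x94
[2] flags=0010 LS?F → skip
[3] flags=0010 VS?F → skip
[4] flags=0011 → (cmp)
[5] flags=0011 GT?F → skip
[6] flags=0011 CC?F → skip
[7] flags=0011 VS?T → r3=0x12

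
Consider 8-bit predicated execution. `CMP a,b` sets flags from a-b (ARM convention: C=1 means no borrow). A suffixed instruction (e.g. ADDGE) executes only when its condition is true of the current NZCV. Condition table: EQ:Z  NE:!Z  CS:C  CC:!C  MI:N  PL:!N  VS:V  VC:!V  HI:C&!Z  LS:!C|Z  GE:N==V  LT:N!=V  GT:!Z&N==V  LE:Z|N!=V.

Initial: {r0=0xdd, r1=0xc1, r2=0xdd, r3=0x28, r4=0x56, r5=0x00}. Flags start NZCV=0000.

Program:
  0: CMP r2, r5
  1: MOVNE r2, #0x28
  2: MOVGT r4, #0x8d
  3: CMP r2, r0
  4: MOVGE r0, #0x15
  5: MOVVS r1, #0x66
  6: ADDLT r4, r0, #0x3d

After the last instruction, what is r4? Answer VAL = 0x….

VAL = 0x56

0: ✓ CMP  NZCV=1010
1: ✓ MOVNE  r2←0x28
2: · MOVGT
3: ✓ CMP  NZCV=0000
4: ✓ MOVGE  r0←0x15
5: · MOVVS
6: · ADDLT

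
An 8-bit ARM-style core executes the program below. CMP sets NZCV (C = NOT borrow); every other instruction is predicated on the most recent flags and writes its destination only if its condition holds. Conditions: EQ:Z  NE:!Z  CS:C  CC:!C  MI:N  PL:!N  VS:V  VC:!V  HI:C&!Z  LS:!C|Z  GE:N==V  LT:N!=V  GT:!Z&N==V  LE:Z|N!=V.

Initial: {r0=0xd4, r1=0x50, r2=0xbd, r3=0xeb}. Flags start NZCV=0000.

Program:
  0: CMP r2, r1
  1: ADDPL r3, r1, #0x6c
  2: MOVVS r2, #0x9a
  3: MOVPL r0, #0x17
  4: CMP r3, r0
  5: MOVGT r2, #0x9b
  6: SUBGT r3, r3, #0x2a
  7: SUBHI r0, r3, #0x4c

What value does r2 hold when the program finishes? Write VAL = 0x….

[0] flags=0011 → (cmp)
[1] flags=0011 PL?T → r3=0xbc
[2] flags=0011 VS?T → r2=0x9a
[3] flags=0011 PL?T → r0=0x17
[4] flags=1010 → (cmp)
[5] flags=1010 GT?F → skip
[6] flags=1010 GT?F → skip
[7] flags=1010 HI?T → r0=0x70

VAL = 0x9a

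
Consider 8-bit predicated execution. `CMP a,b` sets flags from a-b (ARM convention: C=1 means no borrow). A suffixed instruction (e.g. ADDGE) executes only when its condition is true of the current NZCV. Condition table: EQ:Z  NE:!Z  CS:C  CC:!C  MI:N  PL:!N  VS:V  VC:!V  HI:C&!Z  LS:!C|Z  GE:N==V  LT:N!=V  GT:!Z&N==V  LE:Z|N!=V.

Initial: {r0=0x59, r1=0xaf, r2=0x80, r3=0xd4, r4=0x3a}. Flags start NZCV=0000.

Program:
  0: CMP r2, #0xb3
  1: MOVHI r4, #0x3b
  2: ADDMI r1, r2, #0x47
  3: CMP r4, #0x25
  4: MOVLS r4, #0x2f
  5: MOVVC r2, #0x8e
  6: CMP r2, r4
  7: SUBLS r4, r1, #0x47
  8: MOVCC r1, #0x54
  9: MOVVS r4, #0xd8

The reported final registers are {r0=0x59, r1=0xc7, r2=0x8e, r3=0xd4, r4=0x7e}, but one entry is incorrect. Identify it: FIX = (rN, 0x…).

[0] flags=1000 → (cmp)
[1] flags=1000 HI?F → skip
[2] flags=1000 MI?T → r1=0xc7
[3] flags=0010 → (cmp)
[4] flags=0010 LS?F → skip
[5] flags=0010 VC?T → r2=0x8e
[6] flags=0011 → (cmp)
[7] flags=0011 LS?F → skip
[8] flags=0011 CC?F → skip
[9] flags=0011 VS?T → r4=0xd8

FIX = (r4, 0xd8)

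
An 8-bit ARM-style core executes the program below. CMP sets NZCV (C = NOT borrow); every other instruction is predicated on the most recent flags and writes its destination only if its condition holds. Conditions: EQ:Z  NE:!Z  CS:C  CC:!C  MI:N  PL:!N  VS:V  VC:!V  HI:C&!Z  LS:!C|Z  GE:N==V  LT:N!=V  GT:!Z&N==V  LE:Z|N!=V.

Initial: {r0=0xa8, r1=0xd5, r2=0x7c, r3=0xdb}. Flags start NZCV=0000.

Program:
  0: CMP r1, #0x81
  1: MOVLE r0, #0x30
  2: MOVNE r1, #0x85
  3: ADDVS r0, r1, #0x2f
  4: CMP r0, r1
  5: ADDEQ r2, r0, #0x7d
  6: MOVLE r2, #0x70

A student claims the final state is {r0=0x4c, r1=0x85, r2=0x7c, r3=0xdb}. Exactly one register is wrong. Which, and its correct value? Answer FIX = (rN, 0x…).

FIX = (r0, 0xa8)

0: ✓ CMP  NZCV=0010
1: · MOVLE
2: ✓ MOVNE  r1←0x85
3: · ADDVS
4: ✓ CMP  NZCV=0010
5: · ADDEQ
6: · MOVLE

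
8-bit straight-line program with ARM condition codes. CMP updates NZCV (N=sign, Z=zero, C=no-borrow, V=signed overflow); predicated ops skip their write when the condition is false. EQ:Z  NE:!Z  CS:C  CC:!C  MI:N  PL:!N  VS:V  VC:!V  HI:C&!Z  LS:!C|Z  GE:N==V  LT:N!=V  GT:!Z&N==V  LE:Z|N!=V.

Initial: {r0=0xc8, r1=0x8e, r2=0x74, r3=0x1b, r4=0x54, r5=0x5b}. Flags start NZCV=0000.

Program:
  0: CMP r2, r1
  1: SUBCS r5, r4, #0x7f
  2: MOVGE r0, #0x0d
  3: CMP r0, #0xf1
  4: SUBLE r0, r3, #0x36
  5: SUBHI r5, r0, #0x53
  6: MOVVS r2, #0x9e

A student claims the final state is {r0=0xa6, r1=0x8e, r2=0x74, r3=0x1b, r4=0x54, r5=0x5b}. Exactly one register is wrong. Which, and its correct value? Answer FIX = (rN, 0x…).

FIX = (r0, 0x0d)

0: ✓ CMP  NZCV=1001
1: · SUBCS
2: ✓ MOVGE  r0←0x0d
3: ✓ CMP  NZCV=0000
4: · SUBLE
5: · SUBHI
6: · MOVVS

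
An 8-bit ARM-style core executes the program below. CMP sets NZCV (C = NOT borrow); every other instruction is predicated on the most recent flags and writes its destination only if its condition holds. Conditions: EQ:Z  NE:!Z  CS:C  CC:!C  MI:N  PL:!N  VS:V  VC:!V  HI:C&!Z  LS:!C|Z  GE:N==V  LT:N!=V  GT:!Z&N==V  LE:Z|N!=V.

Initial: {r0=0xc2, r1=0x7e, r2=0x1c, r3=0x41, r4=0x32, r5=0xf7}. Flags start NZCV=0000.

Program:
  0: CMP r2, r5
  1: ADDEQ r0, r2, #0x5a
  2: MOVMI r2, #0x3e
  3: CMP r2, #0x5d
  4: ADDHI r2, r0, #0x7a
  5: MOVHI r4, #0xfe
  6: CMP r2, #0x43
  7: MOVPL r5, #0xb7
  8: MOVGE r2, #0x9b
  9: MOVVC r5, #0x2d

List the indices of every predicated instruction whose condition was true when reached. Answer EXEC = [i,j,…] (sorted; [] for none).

0: ✓ CMP  NZCV=0000
1: · ADDEQ
2: · MOVMI
3: ✓ CMP  NZCV=1000
4: · ADDHI
5: · MOVHI
6: ✓ CMP  NZCV=1000
7: · MOVPL
8: · MOVGE
9: ✓ MOVVC  r5←0x2d

EXEC = [9]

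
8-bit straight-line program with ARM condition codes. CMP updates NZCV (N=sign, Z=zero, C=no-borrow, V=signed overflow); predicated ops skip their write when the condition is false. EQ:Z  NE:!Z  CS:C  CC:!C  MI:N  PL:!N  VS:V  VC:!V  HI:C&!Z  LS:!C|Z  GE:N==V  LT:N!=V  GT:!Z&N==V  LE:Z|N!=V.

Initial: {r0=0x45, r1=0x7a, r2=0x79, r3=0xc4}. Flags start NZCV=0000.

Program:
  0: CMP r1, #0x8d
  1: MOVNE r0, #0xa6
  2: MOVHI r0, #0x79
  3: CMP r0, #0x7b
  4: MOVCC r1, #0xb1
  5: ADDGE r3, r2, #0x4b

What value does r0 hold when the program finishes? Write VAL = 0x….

VAL = 0xa6

0: ✓ CMP  NZCV=1001
1: ✓ MOVNE  r0←0xa6
2: · MOVHI
3: ✓ CMP  NZCV=0011
4: · MOVCC
5: · ADDGE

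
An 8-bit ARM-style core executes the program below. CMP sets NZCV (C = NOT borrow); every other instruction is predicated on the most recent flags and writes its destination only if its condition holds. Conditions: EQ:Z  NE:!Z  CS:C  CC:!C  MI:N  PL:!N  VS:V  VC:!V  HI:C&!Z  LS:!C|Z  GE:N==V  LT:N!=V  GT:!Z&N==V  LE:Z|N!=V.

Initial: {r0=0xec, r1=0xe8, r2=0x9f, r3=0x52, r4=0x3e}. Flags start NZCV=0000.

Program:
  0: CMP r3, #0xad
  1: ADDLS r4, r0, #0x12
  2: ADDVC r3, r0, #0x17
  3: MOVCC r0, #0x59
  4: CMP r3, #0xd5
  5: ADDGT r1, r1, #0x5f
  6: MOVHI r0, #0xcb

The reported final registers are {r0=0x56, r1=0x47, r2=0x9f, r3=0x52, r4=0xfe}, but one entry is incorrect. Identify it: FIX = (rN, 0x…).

FIX = (r0, 0x59)

0: ✓ CMP  NZCV=1001
1: ✓ ADDLS  r4←0xfe
2: · ADDVC
3: ✓ MOVCC  r0←0x59
4: ✓ CMP  NZCV=0000
5: ✓ ADDGT  r1←0x47
6: · MOVHI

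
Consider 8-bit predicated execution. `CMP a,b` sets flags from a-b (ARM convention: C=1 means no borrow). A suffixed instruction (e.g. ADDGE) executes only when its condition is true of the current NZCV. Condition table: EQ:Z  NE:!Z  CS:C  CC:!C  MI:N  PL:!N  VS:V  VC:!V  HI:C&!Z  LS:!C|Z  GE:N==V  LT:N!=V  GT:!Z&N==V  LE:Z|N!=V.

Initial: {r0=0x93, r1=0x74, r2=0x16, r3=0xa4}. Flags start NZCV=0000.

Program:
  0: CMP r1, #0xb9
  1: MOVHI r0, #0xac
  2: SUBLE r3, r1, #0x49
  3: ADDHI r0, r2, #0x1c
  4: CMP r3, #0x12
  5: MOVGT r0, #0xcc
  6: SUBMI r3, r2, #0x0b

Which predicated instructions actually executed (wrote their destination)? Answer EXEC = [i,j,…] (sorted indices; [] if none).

[0] flags=1001 → (cmp)
[1] flags=1001 HI?F → skip
[2] flags=1001 LE?F → skip
[3] flags=1001 HI?F → skip
[4] flags=1010 → (cmp)
[5] flags=1010 GT?F → skip
[6] flags=1010 MI?T → r3=0x0b

EXEC = [6]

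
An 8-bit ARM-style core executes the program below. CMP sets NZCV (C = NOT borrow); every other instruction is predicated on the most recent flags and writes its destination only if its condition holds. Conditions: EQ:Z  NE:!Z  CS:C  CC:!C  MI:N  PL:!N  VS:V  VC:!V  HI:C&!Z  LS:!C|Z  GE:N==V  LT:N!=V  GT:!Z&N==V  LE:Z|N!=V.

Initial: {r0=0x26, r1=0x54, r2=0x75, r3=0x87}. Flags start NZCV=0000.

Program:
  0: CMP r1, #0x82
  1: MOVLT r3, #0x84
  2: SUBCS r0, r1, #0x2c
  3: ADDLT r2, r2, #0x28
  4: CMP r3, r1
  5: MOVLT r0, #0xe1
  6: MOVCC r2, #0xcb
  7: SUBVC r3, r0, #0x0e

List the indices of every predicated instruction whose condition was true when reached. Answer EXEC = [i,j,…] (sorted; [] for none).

[0] flags=1001 → (cmp)
[1] flags=1001 LT?F → skip
[2] flags=1001 CS?F → skip
[3] flags=1001 LT?F → skip
[4] flags=0011 → (cmp)
[5] flags=0011 LT?T → r0=0xe1
[6] flags=0011 CC?F → skip
[7] flags=0011 VC?F → skip

EXEC = [5]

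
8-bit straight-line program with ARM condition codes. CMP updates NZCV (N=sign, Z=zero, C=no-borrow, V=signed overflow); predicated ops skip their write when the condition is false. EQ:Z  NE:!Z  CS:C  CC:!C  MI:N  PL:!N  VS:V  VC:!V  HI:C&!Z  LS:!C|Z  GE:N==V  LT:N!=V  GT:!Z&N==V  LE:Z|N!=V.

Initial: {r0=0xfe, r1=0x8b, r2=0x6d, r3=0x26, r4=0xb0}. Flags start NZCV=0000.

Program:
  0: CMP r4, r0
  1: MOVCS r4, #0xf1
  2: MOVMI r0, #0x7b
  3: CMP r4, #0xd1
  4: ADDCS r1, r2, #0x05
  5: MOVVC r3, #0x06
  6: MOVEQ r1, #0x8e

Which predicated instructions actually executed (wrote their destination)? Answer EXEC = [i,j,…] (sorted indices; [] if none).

EXEC = [2,5]

0: ✓ CMP  NZCV=1000
1: · MOVCS
2: ✓ MOVMI  r0←0x7b
3: ✓ CMP  NZCV=1000
4: · ADDCS
5: ✓ MOVVC  r3←0x06
6: · MOVEQ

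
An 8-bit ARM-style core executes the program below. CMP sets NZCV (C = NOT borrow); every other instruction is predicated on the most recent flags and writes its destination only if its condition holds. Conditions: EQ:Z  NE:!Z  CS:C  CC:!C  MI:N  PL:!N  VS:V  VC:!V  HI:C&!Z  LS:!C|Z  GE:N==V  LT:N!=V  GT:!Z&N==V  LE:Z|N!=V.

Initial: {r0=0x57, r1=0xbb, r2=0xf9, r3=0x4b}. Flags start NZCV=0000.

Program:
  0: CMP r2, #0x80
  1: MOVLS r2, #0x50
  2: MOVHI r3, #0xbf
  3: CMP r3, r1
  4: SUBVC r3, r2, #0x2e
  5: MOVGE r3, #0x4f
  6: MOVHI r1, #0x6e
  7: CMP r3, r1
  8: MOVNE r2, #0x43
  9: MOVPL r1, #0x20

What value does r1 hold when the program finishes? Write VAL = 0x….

VAL = 0x6e

[0] flags=0010 → (cmp)
[1] flags=0010 LS?F → skip
[2] flags=0010 HI?T → r3=0xbf
[3] flags=0010 → (cmp)
[4] flags=0010 VC?T → r3=0xcb
[5] flags=0010 GE?T → r3=0x4f
[6] flags=0010 HI?T → r1=0x6e
[7] flags=1000 → (cmp)
[8] flags=1000 NE?T → r2=0x43
[9] flags=1000 PL?F → skip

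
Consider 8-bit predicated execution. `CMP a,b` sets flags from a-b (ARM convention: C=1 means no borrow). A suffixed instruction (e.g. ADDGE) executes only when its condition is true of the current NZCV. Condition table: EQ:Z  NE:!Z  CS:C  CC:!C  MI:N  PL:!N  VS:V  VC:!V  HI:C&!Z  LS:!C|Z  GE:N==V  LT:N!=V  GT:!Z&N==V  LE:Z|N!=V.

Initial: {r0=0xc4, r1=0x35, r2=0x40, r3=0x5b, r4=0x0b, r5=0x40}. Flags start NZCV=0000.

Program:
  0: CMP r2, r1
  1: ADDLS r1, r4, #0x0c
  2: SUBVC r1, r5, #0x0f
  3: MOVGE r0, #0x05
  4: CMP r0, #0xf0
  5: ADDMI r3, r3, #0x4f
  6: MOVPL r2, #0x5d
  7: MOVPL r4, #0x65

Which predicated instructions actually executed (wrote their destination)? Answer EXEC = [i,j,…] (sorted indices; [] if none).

[0] flags=0010 → (cmp)
[1] flags=0010 LS?F → skip
[2] flags=0010 VC?T → r1=0x31
[3] flags=0010 GE?T → r0=0x05
[4] flags=0000 → (cmp)
[5] flags=0000 MI?F → skip
[6] flags=0000 PL?T → r2=0x5d
[7] flags=0000 PL?T → r4=0x65

EXEC = [2,3,6,7]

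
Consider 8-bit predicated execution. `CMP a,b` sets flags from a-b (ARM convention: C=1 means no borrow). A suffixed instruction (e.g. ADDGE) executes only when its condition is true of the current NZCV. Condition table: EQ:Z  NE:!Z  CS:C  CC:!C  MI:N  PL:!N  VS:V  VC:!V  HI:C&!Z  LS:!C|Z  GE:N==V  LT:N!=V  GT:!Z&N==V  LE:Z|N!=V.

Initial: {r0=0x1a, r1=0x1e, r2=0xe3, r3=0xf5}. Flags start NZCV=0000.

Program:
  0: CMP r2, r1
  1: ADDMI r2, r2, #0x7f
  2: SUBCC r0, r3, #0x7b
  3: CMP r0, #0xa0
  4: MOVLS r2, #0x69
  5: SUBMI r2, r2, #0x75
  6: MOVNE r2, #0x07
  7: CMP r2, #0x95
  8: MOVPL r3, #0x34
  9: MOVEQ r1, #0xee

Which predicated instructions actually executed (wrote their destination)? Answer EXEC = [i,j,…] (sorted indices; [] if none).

EXEC = [1,4,6,8]

[0] flags=1010 → (cmp)
[1] flags=1010 MI?T → r2=0x62
[2] flags=1010 CC?F → skip
[3] flags=0000 → (cmp)
[4] flags=0000 LS?T → r2=0x69
[5] flags=0000 MI?F → skip
[6] flags=0000 NE?T → r2=0x07
[7] flags=0000 → (cmp)
[8] flags=0000 PL?T → r3=0x34
[9] flags=0000 EQ?F → skip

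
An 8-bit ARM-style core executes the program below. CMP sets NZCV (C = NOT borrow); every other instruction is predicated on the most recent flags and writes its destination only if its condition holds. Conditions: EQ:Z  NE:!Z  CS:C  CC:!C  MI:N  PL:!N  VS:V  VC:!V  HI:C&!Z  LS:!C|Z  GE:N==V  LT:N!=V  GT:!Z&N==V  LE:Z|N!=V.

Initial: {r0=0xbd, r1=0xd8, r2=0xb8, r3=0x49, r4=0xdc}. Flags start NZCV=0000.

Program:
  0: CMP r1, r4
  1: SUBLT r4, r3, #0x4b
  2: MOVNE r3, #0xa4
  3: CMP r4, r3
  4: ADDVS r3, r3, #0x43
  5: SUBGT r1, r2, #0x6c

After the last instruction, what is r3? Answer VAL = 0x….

VAL = 0xa4

0: ✓ CMP  NZCV=1000
1: ✓ SUBLT  r4←0xfe
2: ✓ MOVNE  r3←0xa4
3: ✓ CMP  NZCV=0010
4: · ADDVS
5: ✓ SUBGT  r1←0x4c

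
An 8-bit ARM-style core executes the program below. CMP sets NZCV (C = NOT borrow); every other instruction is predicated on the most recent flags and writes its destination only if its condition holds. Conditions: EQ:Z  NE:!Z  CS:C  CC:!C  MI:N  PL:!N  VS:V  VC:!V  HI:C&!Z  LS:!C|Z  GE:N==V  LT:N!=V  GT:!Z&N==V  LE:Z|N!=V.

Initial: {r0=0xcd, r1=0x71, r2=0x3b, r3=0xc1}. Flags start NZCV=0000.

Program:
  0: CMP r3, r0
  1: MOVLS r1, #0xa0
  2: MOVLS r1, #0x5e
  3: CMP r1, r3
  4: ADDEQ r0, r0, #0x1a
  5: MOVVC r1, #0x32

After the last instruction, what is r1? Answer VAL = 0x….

VAL = 0x5e

0: ✓ CMP  NZCV=1000
1: ✓ MOVLS  r1←0xa0
2: ✓ MOVLS  r1←0x5e
3: ✓ CMP  NZCV=1001
4: · ADDEQ
5: · MOVVC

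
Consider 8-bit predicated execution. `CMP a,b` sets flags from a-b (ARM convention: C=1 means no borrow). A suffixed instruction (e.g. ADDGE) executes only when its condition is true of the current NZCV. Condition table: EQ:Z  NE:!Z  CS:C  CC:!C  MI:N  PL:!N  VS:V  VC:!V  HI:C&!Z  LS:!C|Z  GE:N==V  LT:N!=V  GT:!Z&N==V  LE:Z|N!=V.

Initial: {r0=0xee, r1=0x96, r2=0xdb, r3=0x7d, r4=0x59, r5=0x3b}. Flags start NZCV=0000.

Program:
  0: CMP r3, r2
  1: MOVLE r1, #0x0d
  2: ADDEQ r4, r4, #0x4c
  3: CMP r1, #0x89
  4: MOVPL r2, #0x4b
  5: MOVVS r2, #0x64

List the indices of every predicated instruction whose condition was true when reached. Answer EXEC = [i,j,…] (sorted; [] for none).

EXEC = [4]

0: ✓ CMP  NZCV=1001
1: · MOVLE
2: · ADDEQ
3: ✓ CMP  NZCV=0010
4: ✓ MOVPL  r2←0x4b
5: · MOVVS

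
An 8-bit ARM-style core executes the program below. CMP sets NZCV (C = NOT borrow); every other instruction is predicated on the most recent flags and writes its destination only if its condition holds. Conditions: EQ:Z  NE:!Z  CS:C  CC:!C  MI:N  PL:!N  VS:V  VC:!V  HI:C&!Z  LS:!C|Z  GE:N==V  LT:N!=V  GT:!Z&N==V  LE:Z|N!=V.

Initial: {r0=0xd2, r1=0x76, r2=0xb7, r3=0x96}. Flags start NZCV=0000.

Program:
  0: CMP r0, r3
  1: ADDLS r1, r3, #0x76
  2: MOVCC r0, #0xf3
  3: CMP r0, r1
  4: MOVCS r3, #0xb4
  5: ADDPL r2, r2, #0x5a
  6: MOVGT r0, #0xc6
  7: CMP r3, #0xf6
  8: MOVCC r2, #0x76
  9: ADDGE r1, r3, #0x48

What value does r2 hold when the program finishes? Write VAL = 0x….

[0] flags=0010 → (cmp)
[1] flags=0010 LS?F → skip
[2] flags=0010 CC?F → skip
[3] flags=0011 → (cmp)
[4] flags=0011 CS?T → r3=0xb4
[5] flags=0011 PL?T → r2=0x11
[6] flags=0011 GT?F → skip
[7] flags=1000 → (cmp)
[8] flags=1000 CC?T → r2=0x76
[9] flags=1000 GE?F → skip

VAL = 0x76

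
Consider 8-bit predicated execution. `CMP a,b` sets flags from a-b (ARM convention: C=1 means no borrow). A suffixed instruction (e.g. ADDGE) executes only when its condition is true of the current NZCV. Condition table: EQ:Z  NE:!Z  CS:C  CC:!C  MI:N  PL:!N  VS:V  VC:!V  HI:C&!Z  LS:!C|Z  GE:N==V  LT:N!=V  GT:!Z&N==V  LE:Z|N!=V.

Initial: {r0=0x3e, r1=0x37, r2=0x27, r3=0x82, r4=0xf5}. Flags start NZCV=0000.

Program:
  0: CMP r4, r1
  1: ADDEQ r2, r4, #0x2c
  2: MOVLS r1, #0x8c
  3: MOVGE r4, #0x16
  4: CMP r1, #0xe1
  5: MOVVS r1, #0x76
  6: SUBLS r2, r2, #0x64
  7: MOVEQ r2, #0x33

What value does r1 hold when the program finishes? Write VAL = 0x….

[0] flags=1010 → (cmp)
[1] flags=1010 EQ?F → skip
[2] flags=1010 LS?F → skip
[3] flags=1010 GE?F → skip
[4] flags=0000 → (cmp)
[5] flags=0000 VS?F → skip
[6] flags=0000 LS?T → r2=0xc3
[7] flags=0000 EQ?F → skip

VAL = 0x37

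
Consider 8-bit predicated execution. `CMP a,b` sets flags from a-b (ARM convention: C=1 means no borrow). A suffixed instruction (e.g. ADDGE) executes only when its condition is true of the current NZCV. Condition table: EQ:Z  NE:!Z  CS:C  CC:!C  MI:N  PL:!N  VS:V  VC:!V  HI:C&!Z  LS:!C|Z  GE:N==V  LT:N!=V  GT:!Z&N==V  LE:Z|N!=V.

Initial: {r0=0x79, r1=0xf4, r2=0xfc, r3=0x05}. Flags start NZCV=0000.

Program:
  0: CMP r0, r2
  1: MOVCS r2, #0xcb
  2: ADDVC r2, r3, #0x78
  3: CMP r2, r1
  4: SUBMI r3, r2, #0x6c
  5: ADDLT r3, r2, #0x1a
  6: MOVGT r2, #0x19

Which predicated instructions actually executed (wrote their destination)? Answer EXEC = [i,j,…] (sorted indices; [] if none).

EXEC = [2,4,6]

0: ✓ CMP  NZCV=0000
1: · MOVCS
2: ✓ ADDVC  r2←0x7d
3: ✓ CMP  NZCV=1001
4: ✓ SUBMI  r3←0x11
5: · ADDLT
6: ✓ MOVGT  r2←0x19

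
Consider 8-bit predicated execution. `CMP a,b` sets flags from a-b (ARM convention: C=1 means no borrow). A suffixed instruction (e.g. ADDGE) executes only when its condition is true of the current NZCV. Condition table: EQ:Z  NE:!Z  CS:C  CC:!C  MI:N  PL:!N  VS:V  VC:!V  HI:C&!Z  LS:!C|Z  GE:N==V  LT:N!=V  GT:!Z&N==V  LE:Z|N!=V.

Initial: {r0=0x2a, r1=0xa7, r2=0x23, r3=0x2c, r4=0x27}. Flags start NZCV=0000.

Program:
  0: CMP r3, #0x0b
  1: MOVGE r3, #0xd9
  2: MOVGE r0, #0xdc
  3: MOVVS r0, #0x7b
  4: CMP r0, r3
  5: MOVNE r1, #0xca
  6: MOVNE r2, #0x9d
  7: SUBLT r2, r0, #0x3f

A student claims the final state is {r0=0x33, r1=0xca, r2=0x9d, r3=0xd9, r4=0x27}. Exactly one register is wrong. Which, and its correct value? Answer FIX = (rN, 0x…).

FIX = (r0, 0xdc)

0: ✓ CMP  NZCV=0010
1: ✓ MOVGE  r3←0xd9
2: ✓ MOVGE  r0←0xdc
3: · MOVVS
4: ✓ CMP  NZCV=0010
5: ✓ MOVNE  r1←0xca
6: ✓ MOVNE  r2←0x9d
7: · SUBLT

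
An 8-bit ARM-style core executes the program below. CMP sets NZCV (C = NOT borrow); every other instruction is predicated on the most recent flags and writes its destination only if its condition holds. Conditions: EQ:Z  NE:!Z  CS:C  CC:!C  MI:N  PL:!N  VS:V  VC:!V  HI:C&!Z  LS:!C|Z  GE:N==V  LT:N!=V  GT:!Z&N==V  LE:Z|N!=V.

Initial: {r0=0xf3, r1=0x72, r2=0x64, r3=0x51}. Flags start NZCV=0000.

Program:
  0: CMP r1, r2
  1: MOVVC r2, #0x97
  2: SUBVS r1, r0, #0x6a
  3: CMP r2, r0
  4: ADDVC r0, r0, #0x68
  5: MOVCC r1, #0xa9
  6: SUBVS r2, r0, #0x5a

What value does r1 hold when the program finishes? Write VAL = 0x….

VAL = 0xa9

[0] flags=0010 → (cmp)
[1] flags=0010 VC?T → r2=0x97
[2] flags=0010 VS?F → skip
[3] flags=1000 → (cmp)
[4] flags=1000 VC?T → r0=0x5b
[5] flags=1000 CC?T → r1=0xa9
[6] flags=1000 VS?F → skip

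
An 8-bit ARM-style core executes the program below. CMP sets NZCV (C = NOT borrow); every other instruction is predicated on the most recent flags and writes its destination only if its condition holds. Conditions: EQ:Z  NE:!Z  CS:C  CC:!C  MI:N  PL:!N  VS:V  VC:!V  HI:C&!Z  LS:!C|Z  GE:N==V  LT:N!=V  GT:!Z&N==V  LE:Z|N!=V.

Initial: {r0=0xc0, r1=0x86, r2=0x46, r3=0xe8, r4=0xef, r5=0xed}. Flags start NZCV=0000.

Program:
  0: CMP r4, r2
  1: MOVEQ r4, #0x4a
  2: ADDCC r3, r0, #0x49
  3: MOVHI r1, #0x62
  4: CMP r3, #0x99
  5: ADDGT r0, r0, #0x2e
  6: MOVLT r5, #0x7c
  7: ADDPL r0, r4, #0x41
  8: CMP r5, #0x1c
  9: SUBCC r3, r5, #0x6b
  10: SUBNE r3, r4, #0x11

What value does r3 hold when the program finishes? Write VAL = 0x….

[0] flags=1010 → (cmp)
[1] flags=1010 EQ?F → skip
[2] flags=1010 CC?F → skip
[3] flags=1010 HI?T → r1=0x62
[4] flags=0010 → (cmp)
[5] flags=0010 GT?T → r0=0xee
[6] flags=0010 LT?F → skip
[7] flags=0010 PL?T → r0=0x30
[8] flags=1010 → (cmp)
[9] flags=1010 CC?F → skip
[10] flags=1010 NE?T → r3=0xde

VAL = 0xde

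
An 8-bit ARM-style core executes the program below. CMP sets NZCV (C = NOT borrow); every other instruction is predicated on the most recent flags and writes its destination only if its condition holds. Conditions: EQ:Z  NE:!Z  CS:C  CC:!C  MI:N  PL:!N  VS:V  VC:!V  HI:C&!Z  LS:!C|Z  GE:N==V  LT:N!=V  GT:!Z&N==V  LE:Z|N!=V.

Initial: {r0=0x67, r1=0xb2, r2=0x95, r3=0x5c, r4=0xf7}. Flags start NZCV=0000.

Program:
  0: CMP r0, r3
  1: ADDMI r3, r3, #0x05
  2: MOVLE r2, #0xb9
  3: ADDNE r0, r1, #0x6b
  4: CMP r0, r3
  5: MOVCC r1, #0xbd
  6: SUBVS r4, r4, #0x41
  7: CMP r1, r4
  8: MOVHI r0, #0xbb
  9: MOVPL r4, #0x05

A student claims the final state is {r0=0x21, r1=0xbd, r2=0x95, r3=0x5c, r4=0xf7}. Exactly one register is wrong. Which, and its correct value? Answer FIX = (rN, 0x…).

[0] flags=0010 → (cmp)
[1] flags=0010 MI?F → skip
[2] flags=0010 LE?F → skip
[3] flags=0010 NE?T → r0=0x1d
[4] flags=1000 → (cmp)
[5] flags=1000 CC?T → r1=0xbd
[6] flags=1000 VS?F → skip
[7] flags=1000 → (cmp)
[8] flags=1000 HI?F → skip
[9] flags=1000 PL?F → skip

FIX = (r0, 0x1d)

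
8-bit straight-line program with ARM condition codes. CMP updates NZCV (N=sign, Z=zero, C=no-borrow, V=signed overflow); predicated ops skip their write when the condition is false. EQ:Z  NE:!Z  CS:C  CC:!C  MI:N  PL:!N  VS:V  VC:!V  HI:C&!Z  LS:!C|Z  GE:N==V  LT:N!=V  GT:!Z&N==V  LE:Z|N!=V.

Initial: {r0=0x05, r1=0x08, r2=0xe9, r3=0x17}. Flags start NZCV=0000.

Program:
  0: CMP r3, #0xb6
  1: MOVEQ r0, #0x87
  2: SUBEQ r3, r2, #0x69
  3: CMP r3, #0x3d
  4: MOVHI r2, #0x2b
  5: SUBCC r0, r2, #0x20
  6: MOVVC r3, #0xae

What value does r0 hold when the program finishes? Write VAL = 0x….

[0] flags=0000 → (cmp)
[1] flags=0000 EQ?F → skip
[2] flags=0000 EQ?F → skip
[3] flags=1000 → (cmp)
[4] flags=1000 HI?F → skip
[5] flags=1000 CC?T → r0=0xc9
[6] flags=1000 VC?T → r3=0xae

VAL = 0xc9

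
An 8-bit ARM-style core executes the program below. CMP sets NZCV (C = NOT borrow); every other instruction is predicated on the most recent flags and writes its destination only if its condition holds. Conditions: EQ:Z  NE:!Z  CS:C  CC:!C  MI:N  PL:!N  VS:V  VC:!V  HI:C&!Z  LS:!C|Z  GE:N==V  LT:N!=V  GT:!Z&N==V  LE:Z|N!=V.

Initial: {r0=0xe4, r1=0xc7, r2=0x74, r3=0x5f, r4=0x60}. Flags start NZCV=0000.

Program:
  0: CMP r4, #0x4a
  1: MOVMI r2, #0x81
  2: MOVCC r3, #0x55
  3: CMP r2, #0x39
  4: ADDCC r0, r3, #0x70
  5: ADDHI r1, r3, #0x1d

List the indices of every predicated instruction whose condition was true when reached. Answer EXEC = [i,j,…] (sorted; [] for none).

EXEC = [5]

0: ✓ CMP  NZCV=0010
1: · MOVMI
2: · MOVCC
3: ✓ CMP  NZCV=0010
4: · ADDCC
5: ✓ ADDHI  r1←0x7c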